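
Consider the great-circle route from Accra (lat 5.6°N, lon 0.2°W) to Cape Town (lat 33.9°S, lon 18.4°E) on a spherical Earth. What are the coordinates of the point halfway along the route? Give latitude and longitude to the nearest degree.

Write both endpoints as unit vectors p₁, p₂ with components (cos φ cos λ, cos φ sin λ, sin φ).
The central angle between the endpoints is δ = arccos(p₁·p₂) ≈ 0.755 rad (43.2°).
Interpolate at f = 1/2 with slerp weights a = sin((1−f)δ)/sin δ ≈ 0.538, b = sin(fδ)/sin δ ≈ 0.538.
p = a·p₁ + b·p₂ ≈ (0.959, 0.139, -0.247); φ = arcsin(p_z) ≈ -14.33°, λ = atan2(p_y, p_x) ≈ 8.25°.

≈ lat 14°S, lon 8°E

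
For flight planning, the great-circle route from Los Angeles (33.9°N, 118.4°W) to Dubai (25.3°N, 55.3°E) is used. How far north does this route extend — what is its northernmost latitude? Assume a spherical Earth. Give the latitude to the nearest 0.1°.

≈ 84.5°N

The great circle lies in the plane with unit normal n̂ = (p₁ × p₂)/|p₁ × p₂|.
Here n̂_z ≈ +0.096; the vertex latitude is φ_max = arccos|n̂_z| ≈ 84.5°.
Check via Clairaut: cos φ_max = |cos φ₁| · sin C = cos(33.9°)·sin(6.6°) ≈ 0.096, again giving ≈ 84.5°.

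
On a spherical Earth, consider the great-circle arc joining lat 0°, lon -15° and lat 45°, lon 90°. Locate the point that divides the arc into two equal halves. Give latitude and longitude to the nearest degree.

≈ lat 34°, lon 25°

Convert each endpoint to a unit vector on the sphere (x = cos φ cos λ, y = cos φ sin λ, z = sin φ).
The central angle between the endpoints is δ = arccos(p₁·p₂) ≈ 1.755 rad (100.5°).
Interpolate at f = 1/2 with slerp weights a = sin((1−f)δ)/sin δ ≈ 0.782, b = sin(fδ)/sin δ ≈ 0.782.
p = a·p₁ + b·p₂ ≈ (0.756, 0.351, 0.553); φ = arcsin(p_z) ≈ 33.59°, λ = atan2(p_y, p_x) ≈ 24.90°.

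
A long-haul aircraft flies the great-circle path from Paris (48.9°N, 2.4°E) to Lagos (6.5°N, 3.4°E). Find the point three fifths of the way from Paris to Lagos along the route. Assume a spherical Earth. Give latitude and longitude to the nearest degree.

≈ 23°N, 3°E

Convert each endpoint to a unit vector on the sphere (x = cos φ cos λ, y = cos φ sin λ, z = sin φ).
The central angle between the endpoints is δ = arccos(p₁·p₂) ≈ 0.740 rad (42.4°).
Interpolate at f = 3/5 with slerp weights a = sin((1−f)δ)/sin δ ≈ 0.433, b = sin(fδ)/sin δ ≈ 0.637.
p = a·p₁ + b·p₂ ≈ (0.916, 0.049, 0.398); φ = arcsin(p_z) ≈ 23.46°, λ = atan2(p_y, p_x) ≈ 3.09°.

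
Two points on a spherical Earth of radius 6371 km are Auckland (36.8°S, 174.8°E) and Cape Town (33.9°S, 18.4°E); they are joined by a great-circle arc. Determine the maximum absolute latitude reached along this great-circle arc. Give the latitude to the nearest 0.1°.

≈ 73.9°S

The great circle lies in the plane with unit normal n̂ = (p₁ × p₂)/|p₁ × p₂|.
Here n̂_z ≈ -0.277; the vertex latitude is φ_max = arccos|n̂_z| ≈ 73.9°.
Check via Clairaut: cos φ_max = |cos φ₁| · sin C = cos(36.8°)·sin(159.8°) ≈ 0.277, again giving ≈ 73.9°.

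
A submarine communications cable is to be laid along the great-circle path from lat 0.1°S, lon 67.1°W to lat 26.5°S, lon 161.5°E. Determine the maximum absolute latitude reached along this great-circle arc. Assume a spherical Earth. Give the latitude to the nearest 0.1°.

≈ 33.7°S

The great circle lies in the plane with unit normal n̂ = (p₁ × p₂)/|p₁ × p₂|.
Here n̂_z ≈ -0.832; the vertex latitude is φ_max = arccos|n̂_z| ≈ 33.7°.
Check via Clairaut: cos φ_max = |cos φ₁| · sin C = cos(0.1°)·sin(123.7°) ≈ 0.832, again giving ≈ 33.7°.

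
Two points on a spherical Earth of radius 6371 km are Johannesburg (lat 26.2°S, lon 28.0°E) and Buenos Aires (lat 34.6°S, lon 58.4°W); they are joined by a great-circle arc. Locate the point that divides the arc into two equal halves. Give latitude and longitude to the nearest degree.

≈ lat 39°S, lon 13°W

Convert each endpoint to a unit vector on the sphere (x = cos φ cos λ, y = cos φ sin λ, z = sin φ).
The central angle between the endpoints is δ = arccos(p₁·p₂) ≈ 1.269 rad (72.7°).
Interpolate at f = 1/2 with slerp weights a = sin((1−f)δ)/sin δ ≈ 0.621, b = sin(fδ)/sin δ ≈ 0.621.
p = a·p₁ + b·p₂ ≈ (0.760, -0.174, -0.627); φ = arcsin(p_z) ≈ -38.81°, λ = atan2(p_y, p_x) ≈ -12.88°.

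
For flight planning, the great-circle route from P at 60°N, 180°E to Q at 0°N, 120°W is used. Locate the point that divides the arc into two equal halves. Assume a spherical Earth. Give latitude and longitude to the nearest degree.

From cos δ = sin φ₁ sin φ₂ + cos φ₁ cos φ₂ cos Δλ, the central angle is δ ≈ 1.318 rad (75.5°).
Interpolate at f = 1/2 with slerp weights a = sin((1−f)δ)/sin δ ≈ 0.632, b = sin(fδ)/sin δ ≈ 0.632.
p = a·p₁ + b·p₂ ≈ (-0.632, -0.548, 0.548); φ = arcsin(p_z) ≈ 33.21°, λ = atan2(p_y, p_x) ≈ -139.11°.

≈ 33°N, 139°W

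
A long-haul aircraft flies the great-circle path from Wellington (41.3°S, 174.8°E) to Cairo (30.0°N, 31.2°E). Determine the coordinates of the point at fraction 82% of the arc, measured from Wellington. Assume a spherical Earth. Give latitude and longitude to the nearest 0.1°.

≈ 14.2°N, 54.6°E

The haversine formula gives a central angle δ ≈ 2.594 rad (148.6°) between the endpoints.
Interpolate at f = 0.82 with slerp weights a = sin((1−f)δ)/sin δ ≈ 0.864, b = sin(fδ)/sin δ ≈ 1.631.
p = a·p₁ + b·p₂ ≈ (0.561, 0.790, 0.245); φ = arcsin(p_z) ≈ 14.18°, λ = atan2(p_y, p_x) ≈ 54.62°.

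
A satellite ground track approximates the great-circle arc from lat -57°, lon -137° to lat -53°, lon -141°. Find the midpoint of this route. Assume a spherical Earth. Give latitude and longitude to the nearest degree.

≈ lat -55°, lon -139°

Write both endpoints as unit vectors p₁, p₂ with components (cos φ cos λ, cos φ sin λ, sin φ).
The central angle between the endpoints is δ = arccos(p₁·p₂) ≈ 0.080 rad (4.6°).
Interpolate at f = 1/2 with slerp weights a = sin((1−f)δ)/sin δ ≈ 0.500, b = sin(fδ)/sin δ ≈ 0.500.
p = a·p₁ + b·p₂ ≈ (-0.433, -0.375, -0.819); φ = arcsin(p_z) ≈ -55.02°, λ = atan2(p_y, p_x) ≈ -139.10°.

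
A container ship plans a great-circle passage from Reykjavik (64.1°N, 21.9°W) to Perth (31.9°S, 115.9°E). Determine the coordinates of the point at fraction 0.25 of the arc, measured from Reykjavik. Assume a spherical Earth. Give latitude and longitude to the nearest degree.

The haversine formula gives a central angle δ ≈ 2.419 rad (138.6°) between the endpoints.
Interpolate at f = 0.25 with slerp weights a = sin((1−f)δ)/sin δ ≈ 1.467, b = sin(fδ)/sin δ ≈ 0.860.
p = a·p₁ + b·p₂ ≈ (0.276, 0.417, 0.866); φ = arcsin(p_z) ≈ 59.97°, λ = atan2(p_y, p_x) ≈ 56.53°.

≈ (60°N, 57°E)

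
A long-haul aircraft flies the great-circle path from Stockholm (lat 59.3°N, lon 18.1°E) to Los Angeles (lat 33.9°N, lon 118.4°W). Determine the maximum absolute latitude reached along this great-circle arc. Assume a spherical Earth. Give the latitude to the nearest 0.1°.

The great circle lies in the plane with unit normal n̂ = (p₁ × p₂)/|p₁ × p₂|.
Here n̂_z ≈ -0.296; the vertex latitude is φ_max = arccos|n̂_z| ≈ 72.8°.
Check via Clairaut: cos φ_max = |cos φ₁| · sin C = cos(59.3°)·sin(35.5°) ≈ 0.296, again giving ≈ 72.8°.

≈ 72.8°N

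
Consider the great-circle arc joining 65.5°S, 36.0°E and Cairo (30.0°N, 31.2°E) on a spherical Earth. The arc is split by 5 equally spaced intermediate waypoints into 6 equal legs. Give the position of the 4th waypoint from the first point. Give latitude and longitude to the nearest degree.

≈ 2°S, 32°E

The haversine formula gives a central angle δ ≈ 1.668 rad (95.6°) between the endpoints.
Interpolate at f = 4/6 with slerp weights a = sin((1−f)δ)/sin δ ≈ 0.530, b = sin(fδ)/sin δ ≈ 0.901.
p = a·p₁ + b·p₂ ≈ (0.845, 0.533, -0.032); φ = arcsin(p_z) ≈ -1.84°, λ = atan2(p_y, p_x) ≈ 32.25°.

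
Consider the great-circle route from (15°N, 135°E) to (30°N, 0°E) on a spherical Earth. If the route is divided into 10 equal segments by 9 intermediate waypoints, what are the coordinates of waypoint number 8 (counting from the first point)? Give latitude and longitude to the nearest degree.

The haversine formula gives a central angle δ ≈ 2.051 rad (117.5°) between the endpoints.
Interpolate at f = 8/10 with slerp weights a = sin((1−f)δ)/sin δ ≈ 0.450, b = sin(fδ)/sin δ ≈ 1.125.
p = a·p₁ + b·p₂ ≈ (0.667, 0.307, 0.679); φ = arcsin(p_z) ≈ 42.75°, λ = atan2(p_y, p_x) ≈ 24.73°.

≈ (43°N, 25°E)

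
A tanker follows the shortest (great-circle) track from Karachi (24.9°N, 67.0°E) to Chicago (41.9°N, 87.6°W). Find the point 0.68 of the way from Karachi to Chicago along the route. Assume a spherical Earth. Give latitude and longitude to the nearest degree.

≈ 69°N, 46°W

Convert each endpoint to a unit vector on the sphere (x = cos φ cos λ, y = cos φ sin λ, z = sin φ).
The central angle between the endpoints is δ = arccos(p₁·p₂) ≈ 1.906 rad (109.2°).
Interpolate at f = 0.68 with slerp weights a = sin((1−f)δ)/sin δ ≈ 0.606, b = sin(fδ)/sin δ ≈ 1.019.
p = a·p₁ + b·p₂ ≈ (0.247, -0.252, 0.936); φ = arcsin(p_z) ≈ 69.37°, λ = atan2(p_y, p_x) ≈ -45.56°.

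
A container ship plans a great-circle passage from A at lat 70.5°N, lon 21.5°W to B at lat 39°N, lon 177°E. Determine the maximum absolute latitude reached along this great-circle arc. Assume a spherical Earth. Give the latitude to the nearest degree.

The great circle lies in the plane with unit normal n̂ = (p₁ × p₂)/|p₁ × p₂|.
Here n̂_z ≈ -0.088; the vertex latitude is φ_max = arccos|n̂_z| ≈ 85.0°.
Check via Clairaut: cos φ_max = |cos φ₁| · sin C = cos(70.5°)·sin(15.2°) ≈ 0.088, again giving ≈ 85.0°.

≈ 85°N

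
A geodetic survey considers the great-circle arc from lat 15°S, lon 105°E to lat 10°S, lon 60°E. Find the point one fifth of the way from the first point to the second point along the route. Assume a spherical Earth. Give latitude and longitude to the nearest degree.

≈ lat 15°S, lon 96°E

From cos δ = sin φ₁ sin φ₂ + cos φ₁ cos φ₂ cos Δλ, the central angle is δ ≈ 0.770 rad (44.1°).
Interpolate at f = 1/5 with slerp weights a = sin((1−f)δ)/sin δ ≈ 0.830, b = sin(fδ)/sin δ ≈ 0.220.
p = a·p₁ + b·p₂ ≈ (-0.099, 0.962, -0.253); φ = arcsin(p_z) ≈ -14.66°, λ = atan2(p_y, p_x) ≈ 95.87°.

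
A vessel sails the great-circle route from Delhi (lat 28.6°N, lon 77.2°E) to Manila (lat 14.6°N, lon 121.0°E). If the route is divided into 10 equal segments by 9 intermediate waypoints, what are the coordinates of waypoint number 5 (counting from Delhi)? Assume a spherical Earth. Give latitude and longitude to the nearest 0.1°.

Write both endpoints as unit vectors p₁, p₂ with components (cos φ cos λ, cos φ sin λ, sin φ).
The central angle between the endpoints is δ = arccos(p₁·p₂) ≈ 0.747 rad (42.8°).
Interpolate at f = 5/10 with slerp weights a = sin((1−f)δ)/sin δ ≈ 0.537, b = sin(fδ)/sin δ ≈ 0.537.
p = a·p₁ + b·p₂ ≈ (-0.163, 0.905, 0.392); φ = arcsin(p_z) ≈ 23.11°, λ = atan2(p_y, p_x) ≈ 100.22°.

≈ lat 23.1°N, lon 100.2°E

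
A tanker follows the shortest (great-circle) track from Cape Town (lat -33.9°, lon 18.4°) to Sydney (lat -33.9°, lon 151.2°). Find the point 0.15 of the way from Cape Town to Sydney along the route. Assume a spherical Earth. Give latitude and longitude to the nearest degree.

≈ lat -45°, lon 31°

Write both endpoints as unit vectors p₁, p₂ with components (cos φ cos λ, cos φ sin λ, sin φ).
The central angle between the endpoints is δ = arccos(p₁·p₂) ≈ 1.728 rad (99.0°).
Interpolate at f = 0.15 with slerp weights a = sin((1−f)δ)/sin δ ≈ 1.007, b = sin(fδ)/sin δ ≈ 0.260.
p = a·p₁ + b·p₂ ≈ (0.605, 0.368, -0.707); φ = arcsin(p_z) ≈ -44.96°, λ = atan2(p_y, p_x) ≈ 31.31°.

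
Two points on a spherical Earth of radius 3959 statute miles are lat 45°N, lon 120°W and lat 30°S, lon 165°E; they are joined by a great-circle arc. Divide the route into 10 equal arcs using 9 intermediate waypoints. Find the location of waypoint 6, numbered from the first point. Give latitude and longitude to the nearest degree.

≈ lat 1°N, lon 168°W

The haversine formula gives a central angle δ ≈ 1.767 rad (101.2°) between the endpoints.
Interpolate at f = 6/10 with slerp weights a = sin((1−f)δ)/sin δ ≈ 0.662, b = sin(fδ)/sin δ ≈ 0.890.
p = a·p₁ + b·p₂ ≈ (-0.978, -0.206, 0.023); φ = arcsin(p_z) ≈ 1.34°, λ = atan2(p_y, p_x) ≈ -168.10°.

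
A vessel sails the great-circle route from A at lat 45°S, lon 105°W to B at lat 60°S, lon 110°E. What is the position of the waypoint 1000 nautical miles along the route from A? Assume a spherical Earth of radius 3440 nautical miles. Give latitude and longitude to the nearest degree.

Write both endpoints as unit vectors p₁, p₂ with components (cos φ cos λ, cos φ sin λ, sin φ).
The central angle between the endpoints is δ = arccos(p₁·p₂) ≈ 1.242 rad (71.2°). The total great-circle distance is δ·R ≈ 1.242 × 3440 ≈ 4273 nmi, so the target fraction is f = 1000/4273 ≈ 0.234.
Interpolate at f ≈ 0.234 with slerp weights a = sin((1−f)δ)/sin δ ≈ 0.860, b = sin(fδ)/sin δ ≈ 0.303.
p = a·p₁ + b·p₂ ≈ (-0.209, -0.445, -0.871); φ = arcsin(p_z) ≈ -60.53°, λ = atan2(p_y, p_x) ≈ -115.17°.

≈ lat 61°S, lon 115°W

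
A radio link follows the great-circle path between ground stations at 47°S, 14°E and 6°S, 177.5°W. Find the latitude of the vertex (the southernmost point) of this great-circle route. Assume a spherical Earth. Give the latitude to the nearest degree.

≈ 80°S

The great circle lies in the plane with unit normal n̂ = (p₁ × p₂)/|p₁ × p₂|.
Here n̂_z ≈ +0.167; the vertex latitude is φ_max = arccos|n̂_z| ≈ 80.4°.
Check via Clairaut: cos φ_max = |cos φ₁| · sin C = cos(47.0°)·sin(165.8°) ≈ 0.167, again giving ≈ 80.4°.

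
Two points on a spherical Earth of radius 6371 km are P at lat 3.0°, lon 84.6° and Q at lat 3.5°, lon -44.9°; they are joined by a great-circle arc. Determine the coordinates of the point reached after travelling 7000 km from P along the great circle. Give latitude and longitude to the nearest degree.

≈ lat 8°, lon 21°

Convert each endpoint to a unit vector on the sphere (x = cos φ cos λ, y = cos φ sin λ, z = sin φ).
The central angle between the endpoints is δ = arccos(p₁·p₂) ≈ 2.253 rad (129.1°). The total great-circle distance is δ·R ≈ 2.253 × 6371 ≈ 14357 km, so the target fraction is f = 7000/14357 ≈ 0.488.
Interpolate at f ≈ 0.488 with slerp weights a = sin((1−f)δ)/sin δ ≈ 1.179, b = sin(fδ)/sin δ ≈ 1.148.
p = a·p₁ + b·p₂ ≈ (0.922, 0.363, 0.132); φ = arcsin(p_z) ≈ 7.57°, λ = atan2(p_y, p_x) ≈ 21.50°.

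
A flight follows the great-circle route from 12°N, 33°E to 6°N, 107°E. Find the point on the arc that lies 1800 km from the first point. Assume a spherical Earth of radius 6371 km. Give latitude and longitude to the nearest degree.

≈ 12°N, 50°E

Write both endpoints as unit vectors p₁, p₂ with components (cos φ cos λ, cos φ sin λ, sin φ).
The central angle between the endpoints is δ = arccos(p₁·p₂) ≈ 1.277 rad (73.1°). The total great-circle distance is δ·R ≈ 1.277 × 6371 ≈ 8134 km, so the target fraction is f = 1800/8134 ≈ 0.221.
Interpolate at f ≈ 0.221 with slerp weights a = sin((1−f)δ)/sin δ ≈ 0.876, b = sin(fδ)/sin δ ≈ 0.291.
p = a·p₁ + b·p₂ ≈ (0.634, 0.744, 0.213); φ = arcsin(p_z) ≈ 12.27°, λ = atan2(p_y, p_x) ≈ 49.56°.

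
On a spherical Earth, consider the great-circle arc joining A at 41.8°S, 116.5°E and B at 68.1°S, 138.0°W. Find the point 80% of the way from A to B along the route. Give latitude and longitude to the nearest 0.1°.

≈ 71.4°S, 170.0°W

The haversine formula gives a central angle δ ≈ 0.995 rad (57.0°) between the endpoints.
Interpolate at f = 0.80 with slerp weights a = sin((1−f)δ)/sin δ ≈ 0.236, b = sin(fδ)/sin δ ≈ 0.852.
p = a·p₁ + b·p₂ ≈ (-0.315, -0.055, -0.948); φ = arcsin(p_z) ≈ -71.37°, λ = atan2(p_y, p_x) ≈ -170.02°.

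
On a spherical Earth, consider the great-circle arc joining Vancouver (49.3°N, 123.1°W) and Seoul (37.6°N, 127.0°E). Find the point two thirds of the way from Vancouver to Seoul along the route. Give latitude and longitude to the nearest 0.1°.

Convert each endpoint to a unit vector on the sphere (x = cos φ cos λ, y = cos φ sin λ, z = sin φ).
The central angle between the endpoints is δ = arccos(p₁·p₂) ≈ 1.280 rad (73.3°).
Interpolate at f = 2/3 with slerp weights a = sin((1−f)δ)/sin δ ≈ 0.432, b = sin(fδ)/sin δ ≈ 0.786.
p = a·p₁ + b·p₂ ≈ (-0.529, 0.262, 0.807); φ = arcsin(p_z) ≈ 53.84°, λ = atan2(p_y, p_x) ≈ 153.67°.

≈ 53.8°N, 153.7°E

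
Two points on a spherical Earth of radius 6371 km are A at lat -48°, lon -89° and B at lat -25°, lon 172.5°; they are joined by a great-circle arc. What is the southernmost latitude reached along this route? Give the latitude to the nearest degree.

The great circle lies in the plane with unit normal n̂ = (p₁ × p₂)/|p₁ × p₂|.
Here n̂_z ≈ -0.615; the vertex latitude is φ_max = arccos|n̂_z| ≈ 52.0°.
Check via Clairaut: cos φ_max = |cos φ₁| · sin C = cos(48.0°)·sin(113.1°) ≈ 0.615, again giving ≈ 52.0°.

≈ -52°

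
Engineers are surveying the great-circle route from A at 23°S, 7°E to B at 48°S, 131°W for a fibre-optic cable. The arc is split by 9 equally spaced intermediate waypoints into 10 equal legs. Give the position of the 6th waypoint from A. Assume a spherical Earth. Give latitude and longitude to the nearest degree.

≈ 65°S, 61°W

The haversine formula gives a central angle δ ≈ 1.739 rad (99.6°) between the endpoints.
Interpolate at f = 6/10 with slerp weights a = sin((1−f)δ)/sin δ ≈ 0.650, b = sin(fδ)/sin δ ≈ 0.876.
p = a·p₁ + b·p₂ ≈ (0.209, -0.370, -0.905); φ = arcsin(p_z) ≈ -64.87°, λ = atan2(p_y, p_x) ≈ -60.51°.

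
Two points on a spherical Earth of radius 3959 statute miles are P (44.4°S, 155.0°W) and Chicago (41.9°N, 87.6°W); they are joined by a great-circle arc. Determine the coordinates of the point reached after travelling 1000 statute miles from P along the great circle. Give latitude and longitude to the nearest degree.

Write both endpoints as unit vectors p₁, p₂ with components (cos φ cos λ, cos φ sin λ, sin φ).
The central angle between the endpoints is δ = arccos(p₁·p₂) ≈ 1.837 rad (105.2°). The total great-circle distance is δ·R ≈ 1.837 × 3959 ≈ 7272 mi, so the target fraction is f = 1000/7272 ≈ 0.138.
Interpolate at f ≈ 0.138 with slerp weights a = sin((1−f)δ)/sin δ ≈ 1.036, b = sin(fδ)/sin δ ≈ 0.259.
p = a·p₁ + b·p₂ ≈ (-0.663, -0.506, -0.552); φ = arcsin(p_z) ≈ -33.51°, λ = atan2(p_y, p_x) ≈ -142.67°.

≈ (34°S, 143°W)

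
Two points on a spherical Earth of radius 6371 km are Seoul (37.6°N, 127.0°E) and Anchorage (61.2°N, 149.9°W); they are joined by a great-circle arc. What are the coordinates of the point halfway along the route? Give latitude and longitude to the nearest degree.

From cos δ = sin φ₁ sin φ₂ + cos φ₁ cos φ₂ cos Δλ, the central angle is δ ≈ 0.951 rad (54.5°).
Interpolate at f = 1/2 with slerp weights a = sin((1−f)δ)/sin δ ≈ 0.562, b = sin(fδ)/sin δ ≈ 0.562.
p = a·p₁ + b·p₂ ≈ (-0.503, 0.220, 0.836); φ = arcsin(p_z) ≈ 56.73°, λ = atan2(p_y, p_x) ≈ 156.36°.

≈ 57°N, 156°E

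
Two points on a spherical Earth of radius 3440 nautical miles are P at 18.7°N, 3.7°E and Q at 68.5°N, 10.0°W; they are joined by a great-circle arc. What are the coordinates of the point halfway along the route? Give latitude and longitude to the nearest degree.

From cos δ = sin φ₁ sin φ₂ + cos φ₁ cos φ₂ cos Δλ, the central angle is δ ≈ 0.882 rad (50.5°).
Interpolate at f = 1/2 with slerp weights a = sin((1−f)δ)/sin δ ≈ 0.553, b = sin(fδ)/sin δ ≈ 0.553.
p = a·p₁ + b·p₂ ≈ (0.722, -0.001, 0.692); φ = arcsin(p_z) ≈ 43.76°, λ = atan2(p_y, p_x) ≈ -0.11°.

≈ 44°N, 0°E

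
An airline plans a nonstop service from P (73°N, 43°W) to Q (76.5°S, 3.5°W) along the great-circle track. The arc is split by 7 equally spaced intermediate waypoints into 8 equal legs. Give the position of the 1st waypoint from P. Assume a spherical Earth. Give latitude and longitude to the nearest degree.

Write both endpoints as unit vectors p₁, p₂ with components (cos φ cos λ, cos φ sin λ, sin φ).
The central angle between the endpoints is δ = arccos(p₁·p₂) ≈ 2.641 rad (151.3°).
Interpolate at f = 1/8 with slerp weights a = sin((1−f)δ)/sin δ ≈ 1.538, b = sin(fδ)/sin δ ≈ 0.675.
p = a·p₁ + b·p₂ ≈ (0.486, -0.316, 0.815); φ = arcsin(p_z) ≈ 54.54°, λ = atan2(p_y, p_x) ≈ -33.05°.

≈ (55°N, 33°W)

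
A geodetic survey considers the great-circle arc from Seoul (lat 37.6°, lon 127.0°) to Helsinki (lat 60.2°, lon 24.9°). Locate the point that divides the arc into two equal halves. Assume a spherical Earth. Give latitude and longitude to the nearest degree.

≈ lat 60°, lon 92°

The haversine formula gives a central angle δ ≈ 1.107 rad (63.5°) between the endpoints.
Interpolate at f = 1/2 with slerp weights a = sin((1−f)δ)/sin δ ≈ 0.588, b = sin(fδ)/sin δ ≈ 0.588.
p = a·p₁ + b·p₂ ≈ (-0.015, 0.495, 0.869); φ = arcsin(p_z) ≈ 60.32°, λ = atan2(p_y, p_x) ≈ 91.77°.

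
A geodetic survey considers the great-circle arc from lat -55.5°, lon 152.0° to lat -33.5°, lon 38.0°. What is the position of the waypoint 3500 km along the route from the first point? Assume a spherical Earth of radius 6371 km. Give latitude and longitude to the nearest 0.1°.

From cos δ = sin φ₁ sin φ₂ + cos φ₁ cos φ₂ cos Δλ, the central angle is δ ≈ 1.305 rad (74.8°). The total great-circle distance is δ·R ≈ 1.305 × 6371 ≈ 8314 km, so the target fraction is f = 3500/8314 ≈ 0.421.
Interpolate at f ≈ 0.421 with slerp weights a = sin((1−f)δ)/sin δ ≈ 0.711, b = sin(fδ)/sin δ ≈ 0.541.
p = a·p₁ + b·p₂ ≈ (0.000, 0.467, -0.884); φ = arcsin(p_z) ≈ -62.17°, λ = atan2(p_y, p_x) ≈ 89.98°.

≈ lat -62.2°, lon 90.0°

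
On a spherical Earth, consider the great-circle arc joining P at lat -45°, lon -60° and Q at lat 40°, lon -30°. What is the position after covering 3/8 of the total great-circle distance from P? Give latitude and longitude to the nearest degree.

Convert each endpoint to a unit vector on the sphere (x = cos φ cos λ, y = cos φ sin λ, z = sin φ).
The central angle between the endpoints is δ = arccos(p₁·p₂) ≈ 1.556 rad (89.2°).
Interpolate at f = 3/8 with slerp weights a = sin((1−f)δ)/sin δ ≈ 0.826, b = sin(fδ)/sin δ ≈ 0.551.
p = a·p₁ + b·p₂ ≈ (0.658, -0.717, -0.230); φ = arcsin(p_z) ≈ -13.31°, λ = atan2(p_y, p_x) ≈ -47.47°.

≈ lat -13°, lon -47°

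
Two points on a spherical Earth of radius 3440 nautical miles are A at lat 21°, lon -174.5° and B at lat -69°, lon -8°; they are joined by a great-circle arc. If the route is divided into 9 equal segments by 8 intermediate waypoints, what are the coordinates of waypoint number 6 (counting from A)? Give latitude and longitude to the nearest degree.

≈ lat -66°, lon -159°

Convert each endpoint to a unit vector on the sphere (x = cos φ cos λ, y = cos φ sin λ, z = sin φ).
The central angle between the endpoints is δ = arccos(p₁·p₂) ≈ 2.291 rad (131.3°).
Interpolate at f = 6/9 with slerp weights a = sin((1−f)δ)/sin δ ≈ 0.921, b = sin(fδ)/sin δ ≈ 1.330.
p = a·p₁ + b·p₂ ≈ (-0.384, -0.149, -0.911); φ = arcsin(p_z) ≈ -65.71°, λ = atan2(p_y, p_x) ≈ -158.81°.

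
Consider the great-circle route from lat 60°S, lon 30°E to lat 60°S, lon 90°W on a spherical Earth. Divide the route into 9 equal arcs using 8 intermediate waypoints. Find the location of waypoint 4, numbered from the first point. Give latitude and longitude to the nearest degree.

≈ lat 74°S, lon 20°W

From cos δ = sin φ₁ sin φ₂ + cos φ₁ cos φ₂ cos Δλ, the central angle is δ ≈ 0.896 rad (51.3°).
Interpolate at f = 4/9 with slerp weights a = sin((1−f)δ)/sin δ ≈ 0.611, b = sin(fδ)/sin δ ≈ 0.497.
p = a·p₁ + b·p₂ ≈ (0.265, -0.095, -0.960); φ = arcsin(p_z) ≈ -73.65°, λ = atan2(p_y, p_x) ≈ -19.82°.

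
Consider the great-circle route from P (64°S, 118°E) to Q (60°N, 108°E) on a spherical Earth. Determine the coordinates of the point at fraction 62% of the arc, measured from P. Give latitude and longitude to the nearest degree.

Convert each endpoint to a unit vector on the sphere (x = cos φ cos λ, y = cos φ sin λ, z = sin φ).
The central angle between the endpoints is δ = arccos(p₁·p₂) ≈ 2.168 rad (124.2°).
Interpolate at f = 0.62 with slerp weights a = sin((1−f)δ)/sin δ ≈ 0.888, b = sin(fδ)/sin δ ≈ 1.179.
p = a·p₁ + b·p₂ ≈ (-0.365, 0.904, 0.223); φ = arcsin(p_z) ≈ 12.88°, λ = atan2(p_y, p_x) ≈ 111.97°.

≈ (13°N, 112°E)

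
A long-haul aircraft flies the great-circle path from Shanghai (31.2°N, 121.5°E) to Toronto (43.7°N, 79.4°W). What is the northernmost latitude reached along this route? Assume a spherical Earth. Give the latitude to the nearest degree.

≈ 77°N

The great circle lies in the plane with unit normal n̂ = (p₁ × p₂)/|p₁ × p₂|.
Here n̂_z ≈ +0.226; the vertex latitude is φ_max = arccos|n̂_z| ≈ 76.9°.
Check via Clairaut: cos φ_max = |cos φ₁| · sin C = cos(31.2°)·sin(15.3°) ≈ 0.226, again giving ≈ 76.9°.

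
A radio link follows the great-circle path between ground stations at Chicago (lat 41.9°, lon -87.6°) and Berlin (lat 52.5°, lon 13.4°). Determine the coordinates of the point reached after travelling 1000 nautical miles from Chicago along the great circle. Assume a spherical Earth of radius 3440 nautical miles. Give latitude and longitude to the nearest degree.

Convert each endpoint to a unit vector on the sphere (x = cos φ cos λ, y = cos φ sin λ, z = sin φ).
The central angle between the endpoints is δ = arccos(p₁·p₂) ≈ 1.111 rad (63.7°). The total great-circle distance is δ·R ≈ 1.111 × 3440 ≈ 3823 nmi, so the target fraction is f = 1000/3823 ≈ 0.262.
Interpolate at f ≈ 0.262 with slerp weights a = sin((1−f)δ)/sin δ ≈ 0.816, b = sin(fδ)/sin δ ≈ 0.320.
p = a·p₁ + b·p₂ ≈ (0.215, -0.562, 0.799); φ = arcsin(p_z) ≈ 53.02°, λ = atan2(p_y, p_x) ≈ -69.08°.

≈ lat 53°, lon -69°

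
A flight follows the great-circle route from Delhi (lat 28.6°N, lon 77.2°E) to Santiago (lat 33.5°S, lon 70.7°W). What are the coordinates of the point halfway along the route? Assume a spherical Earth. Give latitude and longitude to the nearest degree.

≈ lat 9°S, lon 8°E

The haversine formula gives a central angle δ ≈ 2.656 rad (152.2°) between the endpoints.
Interpolate at f = 1/2 with slerp weights a = sin((1−f)δ)/sin δ ≈ 2.080, b = sin(fδ)/sin δ ≈ 2.080.
p = a·p₁ + b·p₂ ≈ (0.978, 0.144, -0.152); φ = arcsin(p_z) ≈ -8.76°, λ = atan2(p_y, p_x) ≈ 8.37°.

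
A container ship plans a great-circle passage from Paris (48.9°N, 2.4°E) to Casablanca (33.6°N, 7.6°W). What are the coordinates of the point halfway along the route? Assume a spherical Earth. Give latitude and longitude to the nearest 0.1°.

Write both endpoints as unit vectors p₁, p₂ with components (cos φ cos λ, cos φ sin λ, sin φ).
The central angle between the endpoints is δ = arccos(p₁·p₂) ≈ 0.297 rad (17.0°).
Interpolate at f = 1/2 with slerp weights a = sin((1−f)δ)/sin δ ≈ 0.506, b = sin(fδ)/sin δ ≈ 0.506.
p = a·p₁ + b·p₂ ≈ (0.749, -0.042, 0.661); φ = arcsin(p_z) ≈ 41.36°, λ = atan2(p_y, p_x) ≈ -3.19°.

≈ 41.4°N, 3.2°W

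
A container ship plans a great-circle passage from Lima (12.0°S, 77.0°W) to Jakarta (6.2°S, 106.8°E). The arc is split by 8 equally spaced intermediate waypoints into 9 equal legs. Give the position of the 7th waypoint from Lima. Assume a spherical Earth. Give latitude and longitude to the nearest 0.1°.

≈ 41.1°S, 115.9°E

Write both endpoints as unit vectors p₁, p₂ with components (cos φ cos λ, cos φ sin λ, sin φ).
The central angle between the endpoints is δ = arccos(p₁·p₂) ≈ 2.817 rad (161.4°).
Interpolate at f = 7/9 with slerp weights a = sin((1−f)δ)/sin δ ≈ 1.838, b = sin(fδ)/sin δ ≈ 2.553.
p = a·p₁ + b·p₂ ≈ (-0.329, 0.677, -0.658); φ = arcsin(p_z) ≈ -41.14°, λ = atan2(p_y, p_x) ≈ 115.90°.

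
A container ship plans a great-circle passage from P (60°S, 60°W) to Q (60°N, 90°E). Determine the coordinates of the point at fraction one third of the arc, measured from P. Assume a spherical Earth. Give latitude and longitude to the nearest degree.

≈ (24°S, 1°E)

From cos δ = sin φ₁ sin φ₂ + cos φ₁ cos φ₂ cos Δλ, the central angle is δ ≈ 2.882 rad (165.1°).
Interpolate at f = 1/3 with slerp weights a = sin((1−f)δ)/sin δ ≈ 3.659, b = sin(fδ)/sin δ ≈ 3.193.
p = a·p₁ + b·p₂ ≈ (0.915, 0.012, -0.404); φ = arcsin(p_z) ≈ -23.80°, λ = atan2(p_y, p_x) ≈ 0.76°.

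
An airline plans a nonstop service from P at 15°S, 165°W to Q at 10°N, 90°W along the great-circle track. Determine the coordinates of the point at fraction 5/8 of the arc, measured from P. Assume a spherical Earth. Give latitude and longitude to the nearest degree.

≈ 0°N, 118°W

Convert each endpoint to a unit vector on the sphere (x = cos φ cos λ, y = cos φ sin λ, z = sin φ).
The central angle between the endpoints is δ = arccos(p₁·p₂) ≈ 1.368 rad (78.4°).
Interpolate at f = 5/8 with slerp weights a = sin((1−f)δ)/sin δ ≈ 0.501, b = sin(fδ)/sin δ ≈ 0.770.
p = a·p₁ + b·p₂ ≈ (-0.468, -0.884, 0.004); φ = arcsin(p_z) ≈ 0.23°, λ = atan2(p_y, p_x) ≈ -117.87°.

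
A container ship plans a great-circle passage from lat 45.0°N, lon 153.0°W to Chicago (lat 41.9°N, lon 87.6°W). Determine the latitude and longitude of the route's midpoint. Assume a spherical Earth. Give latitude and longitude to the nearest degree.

The haversine formula gives a central angle δ ≈ 0.807 rad (46.3°) between the endpoints.
Interpolate at f = 1/2 with slerp weights a = sin((1−f)δ)/sin δ ≈ 0.544, b = sin(fδ)/sin δ ≈ 0.544.
p = a·p₁ + b·p₂ ≈ (-0.326, -0.579, 0.748); φ = arcsin(p_z) ≈ 48.38°, λ = atan2(p_y, p_x) ≈ -119.36°.

≈ lat 48°N, lon 119°W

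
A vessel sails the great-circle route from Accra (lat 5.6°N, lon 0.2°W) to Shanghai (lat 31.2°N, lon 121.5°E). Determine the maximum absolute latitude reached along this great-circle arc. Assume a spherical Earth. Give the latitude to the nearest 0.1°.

≈ 37.9°N

The great circle lies in the plane with unit normal n̂ = (p₁ × p₂)/|p₁ × p₂|.
Here n̂_z ≈ +0.789; the vertex latitude is φ_max = arccos|n̂_z| ≈ 37.9°.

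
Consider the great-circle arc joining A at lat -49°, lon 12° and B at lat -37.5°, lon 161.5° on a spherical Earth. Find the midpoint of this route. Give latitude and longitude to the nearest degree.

≈ lat -74°, lon 106°

Convert each endpoint to a unit vector on the sphere (x = cos φ cos λ, y = cos φ sin λ, z = sin φ).
The central angle between the endpoints is δ = arccos(p₁·p₂) ≈ 1.560 rad (89.4°).
Interpolate at f = 1/2 with slerp weights a = sin((1−f)δ)/sin δ ≈ 0.703, b = sin(fδ)/sin δ ≈ 0.703.
p = a·p₁ + b·p₂ ≈ (-0.078, 0.273, -0.959); φ = arcsin(p_z) ≈ -73.51°, λ = atan2(p_y, p_x) ≈ 105.91°.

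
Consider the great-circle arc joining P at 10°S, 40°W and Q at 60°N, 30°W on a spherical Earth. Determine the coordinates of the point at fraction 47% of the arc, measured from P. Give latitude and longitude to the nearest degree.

≈ 23°N, 37°W

The haversine formula gives a central angle δ ≈ 1.230 rad (70.5°) between the endpoints.
Interpolate at f = 0.47 with slerp weights a = sin((1−f)δ)/sin δ ≈ 0.644, b = sin(fδ)/sin δ ≈ 0.580.
p = a·p₁ + b·p₂ ≈ (0.737, -0.552, 0.390); φ = arcsin(p_z) ≈ 22.97°, λ = atan2(p_y, p_x) ≈ -36.87°.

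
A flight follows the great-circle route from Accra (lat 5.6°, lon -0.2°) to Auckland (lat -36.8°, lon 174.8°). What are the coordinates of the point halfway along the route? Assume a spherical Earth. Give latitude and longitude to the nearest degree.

Convert each endpoint to a unit vector on the sphere (x = cos φ cos λ, y = cos φ sin λ, z = sin φ).
The central angle between the endpoints is δ = arccos(p₁·p₂) ≈ 2.591 rad (148.5°).
Interpolate at f = 1/2 with slerp weights a = sin((1−f)δ)/sin δ ≈ 1.840, b = sin(fδ)/sin δ ≈ 1.840.
p = a·p₁ + b·p₂ ≈ (0.364, 0.127, -0.923); φ = arcsin(p_z) ≈ -67.32°, λ = atan2(p_y, p_x) ≈ 19.26°.

≈ lat -67°, lon 19°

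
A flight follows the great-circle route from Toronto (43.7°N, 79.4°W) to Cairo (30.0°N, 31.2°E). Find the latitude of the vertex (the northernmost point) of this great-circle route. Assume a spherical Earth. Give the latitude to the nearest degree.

The great circle lies in the plane with unit normal n̂ = (p₁ × p₂)/|p₁ × p₂|.
Here n̂_z ≈ +0.591; the vertex latitude is φ_max = arccos|n̂_z| ≈ 53.8°.

≈ 54°N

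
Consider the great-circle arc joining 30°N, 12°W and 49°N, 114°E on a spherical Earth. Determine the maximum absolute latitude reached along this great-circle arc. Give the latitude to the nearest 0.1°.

The great circle lies in the plane with unit normal n̂ = (p₁ × p₂)/|p₁ × p₂|.
Here n̂_z ≈ +0.460; the vertex latitude is φ_max = arccos|n̂_z| ≈ 62.6°.
Check via Clairaut: cos φ_max = |cos φ₁| · sin C = cos(30.0°)·sin(32.1°) ≈ 0.460, again giving ≈ 62.6°.

≈ 62.6°N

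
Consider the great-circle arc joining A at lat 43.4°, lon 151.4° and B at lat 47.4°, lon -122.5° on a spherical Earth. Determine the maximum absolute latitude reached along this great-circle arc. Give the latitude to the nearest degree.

The great circle lies in the plane with unit normal n̂ = (p₁ × p₂)/|p₁ × p₂|.
Here n̂_z ≈ +0.583; the vertex latitude is φ_max = arccos|n̂_z| ≈ 54.4°.

≈ 54°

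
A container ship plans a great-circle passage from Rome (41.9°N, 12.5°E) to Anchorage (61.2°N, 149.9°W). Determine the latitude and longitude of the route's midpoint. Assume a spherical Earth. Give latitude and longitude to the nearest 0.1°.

Convert each endpoint to a unit vector on the sphere (x = cos φ cos λ, y = cos φ sin λ, z = sin φ).
The central angle between the endpoints is δ = arccos(p₁·p₂) ≈ 1.325 rad (75.9°).
Interpolate at f = 1/2 with slerp weights a = sin((1−f)δ)/sin δ ≈ 0.634, b = sin(fδ)/sin δ ≈ 0.634.
p = a·p₁ + b·p₂ ≈ (0.197, -0.051, 0.979); φ = arcsin(p_z) ≈ 78.29°, λ = atan2(p_y, p_x) ≈ -14.56°.

≈ 78.3°N, 14.6°W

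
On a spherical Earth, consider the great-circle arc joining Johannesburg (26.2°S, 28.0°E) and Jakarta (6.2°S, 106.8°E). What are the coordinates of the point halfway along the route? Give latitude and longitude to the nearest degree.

Convert each endpoint to a unit vector on the sphere (x = cos φ cos λ, y = cos φ sin λ, z = sin φ).
The central angle between the endpoints is δ = arccos(p₁·p₂) ≈ 1.348 rad (77.2°).
Interpolate at f = 1/2 with slerp weights a = sin((1−f)δ)/sin δ ≈ 0.640, b = sin(fδ)/sin δ ≈ 0.640.
p = a·p₁ + b·p₂ ≈ (0.323, 0.879, -0.352); φ = arcsin(p_z) ≈ -20.59°, λ = atan2(p_y, p_x) ≈ 69.81°.

≈ 21°S, 70°E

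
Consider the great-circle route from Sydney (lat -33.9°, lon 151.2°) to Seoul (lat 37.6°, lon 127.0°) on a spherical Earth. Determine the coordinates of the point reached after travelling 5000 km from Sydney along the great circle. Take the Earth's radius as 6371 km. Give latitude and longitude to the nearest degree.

≈ lat 9°, lon 137°

Convert each endpoint to a unit vector on the sphere (x = cos φ cos λ, y = cos φ sin λ, z = sin φ).
The central angle between the endpoints is δ = arccos(p₁·p₂) ≈ 1.308 rad (75.0°). The total great-circle distance is δ·R ≈ 1.308 × 6371 ≈ 8335 km, so the target fraction is f = 5000/8335 ≈ 0.600.
Interpolate at f ≈ 0.600 with slerp weights a = sin((1−f)δ)/sin δ ≈ 0.518, b = sin(fδ)/sin δ ≈ 0.732.
p = a·p₁ + b·p₂ ≈ (-0.725, 0.670, 0.158); φ = arcsin(p_z) ≈ 9.08°, λ = atan2(p_y, p_x) ≈ 137.27°.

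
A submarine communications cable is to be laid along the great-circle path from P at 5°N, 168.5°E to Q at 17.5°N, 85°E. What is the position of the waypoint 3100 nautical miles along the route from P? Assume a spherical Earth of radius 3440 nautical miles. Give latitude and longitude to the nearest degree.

≈ 16°N, 117°E

Convert each endpoint to a unit vector on the sphere (x = cos φ cos λ, y = cos φ sin λ, z = sin φ).
The central angle between the endpoints is δ = arccos(p₁·p₂) ≈ 1.437 rad (82.3°). The total great-circle distance is δ·R ≈ 1.437 × 3440 ≈ 4942 nmi, so the target fraction is f = 3100/4942 ≈ 0.627.
Interpolate at f ≈ 0.627 with slerp weights a = sin((1−f)δ)/sin δ ≈ 0.515, b = sin(fδ)/sin δ ≈ 0.791.
p = a·p₁ + b·p₂ ≈ (-0.437, 0.854, 0.283); φ = arcsin(p_z) ≈ 16.43°, λ = atan2(p_y, p_x) ≈ 117.09°.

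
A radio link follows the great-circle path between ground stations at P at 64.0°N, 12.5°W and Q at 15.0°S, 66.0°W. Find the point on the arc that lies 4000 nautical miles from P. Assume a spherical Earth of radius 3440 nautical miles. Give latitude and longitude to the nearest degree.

≈ 6°N, 58°W

The haversine formula gives a central angle δ ≈ 1.552 rad (88.9°) between the endpoints. The total great-circle distance is δ·R ≈ 1.552 × 3440 ≈ 5337 nmi, so the target fraction is f = 4000/5337 ≈ 0.749.
Interpolate at f ≈ 0.749 with slerp weights a = sin((1−f)δ)/sin δ ≈ 0.379, b = sin(fδ)/sin δ ≈ 0.918.
p = a·p₁ + b·p₂ ≈ (0.523, -0.846, 0.103); φ = arcsin(p_z) ≈ 5.92°, λ = atan2(p_y, p_x) ≈ -58.28°.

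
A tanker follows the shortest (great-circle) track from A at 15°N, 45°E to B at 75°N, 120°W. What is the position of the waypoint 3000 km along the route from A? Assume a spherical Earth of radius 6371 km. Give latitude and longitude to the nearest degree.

From cos δ = sin φ₁ sin φ₂ + cos φ₁ cos φ₂ cos Δλ, the central angle is δ ≈ 1.562 rad (89.5°). The total great-circle distance is δ·R ≈ 1.562 × 6371 ≈ 9953 km, so the target fraction is f = 3000/9953 ≈ 0.301.
Interpolate at f ≈ 0.301 with slerp weights a = sin((1−f)δ)/sin δ ≈ 0.887, b = sin(fδ)/sin δ ≈ 0.454.
p = a·p₁ + b·p₂ ≈ (0.547, 0.504, 0.668); φ = arcsin(p_z) ≈ 41.90°, λ = atan2(p_y, p_x) ≈ 42.66°.

≈ 42°N, 43°E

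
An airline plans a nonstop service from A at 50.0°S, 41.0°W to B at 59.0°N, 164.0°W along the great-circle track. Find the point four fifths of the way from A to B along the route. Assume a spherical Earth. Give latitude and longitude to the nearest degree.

≈ 45°N, 121°W

The haversine formula gives a central angle δ ≈ 2.562 rad (146.8°) between the endpoints.
Interpolate at f = 4/5 with slerp weights a = sin((1−f)δ)/sin δ ≈ 0.896, b = sin(fδ)/sin δ ≈ 1.621.
p = a·p₁ + b·p₂ ≈ (-0.368, -0.608, 0.703); φ = arcsin(p_z) ≈ 44.70°, λ = atan2(p_y, p_x) ≈ -121.19°.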